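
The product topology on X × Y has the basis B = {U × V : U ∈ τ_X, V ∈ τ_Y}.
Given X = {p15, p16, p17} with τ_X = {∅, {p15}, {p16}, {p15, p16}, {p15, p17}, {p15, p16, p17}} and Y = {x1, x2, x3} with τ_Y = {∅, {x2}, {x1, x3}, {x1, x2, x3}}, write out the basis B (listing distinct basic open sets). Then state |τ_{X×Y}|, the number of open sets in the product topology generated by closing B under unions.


Basis B = {∅ × ∅, {p15} × {x2}, {p16} × {x2}, {p15} × {x1, x3}, {p15, p16} × {x2}, {p15, p17} × {x2}, {p16} × {x1, x3}, {p15} × {x1, x2, x3}, {p15, p16, p17} × {x2}, {p16} × {x1, x2, x3}, {p15, p16} × {x1, x3}, {p15, p17} × {x1, x3}, {p15, p16} × {x1, x2, x3}, {p15, p17} × {x1, x2, x3}, {p15, p16, p17} × {x1, x3}, {p15, p16, p17} × {x1, x2, x3}}; |τ_{X×Y}| = 36.

Enumerate products U × V with U ∈ τ_X, V ∈ τ_Y (deduplicated):
  ∅ × ∅ = {} (∅)
  {p15} × {x2} = {(p15,x2)}
  {p16} × {x2} = {(p16,x2)}
  {p15} × {x1, x3} = {(p15,x1), (p15,x3)}
  {p15, p16} × {x2} = {(p15,x2), (p16,x2)}
  {p15, p17} × {x2} = {(p15,x2), (p17,x2)}
  {p16} × {x1, x3} = {(p16,x1), (p16,x3)}
  {p15} × {x1, x2, x3} = {(p15,x1), (p15,x2), (p15,x3)}
  {p15, p16, p17} × {x2} = {(p15,x2), (p16,x2), (p17,x2)}
  {p16} × {x1, x2, x3} = {(p16,x1), (p16,x2), (p16,x3)}
  {p15, p16} × {x1, x3} = {(p15,x1), (p15,x3), (p16,x1), (p16,x3)}
  {p15, p17} × {x1, x3} = {(p15,x1), (p15,x3), (p17,x1), (p17,x3)}
  {p15, p16} × {x1, x2, x3} = {(p15,x1), (p15,x2), (p15,x3), (p16,x1), (p16,x2), (p16,x3)}
  {p15, p17} × {x1, x2, x3} = {(p15,x1), (p15,x2), (p15,x3), (p17,x1), (p17,x2), (p17,x3)}
  {p15, p16, p17} × {x1, x3} = {(p15,x1), (p15,x3), (p16,x1), (p16,x3), (p17,x1), (p17,x3)}
  {p15, p16, p17} × {x1, x2, x3} = {(p15,x1), (p15,x2), (p15,x3), (p16,x1), (p16,x2), (p16,x3), (p17,x1), (p17,x2), (p17,x3)}
These 16 distinct sets form the basis B.
Close under arbitrary unions to get τ_{X×Y}; counting gives |τ_{X×Y}| = 36.


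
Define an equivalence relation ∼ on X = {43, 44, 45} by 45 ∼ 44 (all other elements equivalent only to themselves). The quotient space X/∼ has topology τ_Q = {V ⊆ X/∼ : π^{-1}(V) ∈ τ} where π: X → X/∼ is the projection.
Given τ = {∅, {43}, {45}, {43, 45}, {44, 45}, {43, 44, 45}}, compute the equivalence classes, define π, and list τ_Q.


X/∼ = {[43], [44=45]}; |τ_Q| = 4.

Equivalence classes: [43], [44=45].
Quotient map π: X → X/∼ sends 43 ↦ [43], 44 ↦ [44=45], 45 ↦ [44=45].
For each subset V ⊆ X/∼, compute π^{-1}(V) ⊆ X and check whether π^{-1}(V) ∈ τ. V is open in τ_Q iff π^{-1}(V) ∈ τ.
  V = {}: π^{-1}(V) = ∅ ∈ τ ✓.
  V = {[43]}: π^{-1}(V) = {43} ∈ τ ✓.
  V = {[44=45]}: π^{-1}(V) = {44, 45} ∈ τ ✓.
  V = {[43], [44=45]}: π^{-1}(V) = {43, 44, 45} ∈ τ ✓.
Open sets in the quotient: τ_Q = {{}, {[43]}, {[44=45]}, {[43], [44=45]}} (4 elements).


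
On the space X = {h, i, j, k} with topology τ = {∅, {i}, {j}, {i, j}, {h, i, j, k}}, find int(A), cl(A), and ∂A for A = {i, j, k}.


int(A) = {i, j}, cl(A) = {h, i, j, k}, ∂A = {h, k}.

Closed sets in (X, τ) are complements of opens:
  closed(X, τ) = {∅, {h, k}, {h, i, k}, {h, j, k}, {h, i, j, k}}.
int(A) = ⋃ {U ∈ τ : U ⊆ A}. Opens contained in A: ∅, {i}, {j}, {i, j}.
Taking the union of these: int(A) = {i, j}.
cl(A) = ⋂ {C closed : A ⊆ C}. Closed sets containing A: {h, i, j, k}.
Intersecting these: cl(A) = {h, i, j, k}.
∂A = cl(A) ∖ int(A) = {h, i, j, k} ∖ {i, j} = {h, k}.


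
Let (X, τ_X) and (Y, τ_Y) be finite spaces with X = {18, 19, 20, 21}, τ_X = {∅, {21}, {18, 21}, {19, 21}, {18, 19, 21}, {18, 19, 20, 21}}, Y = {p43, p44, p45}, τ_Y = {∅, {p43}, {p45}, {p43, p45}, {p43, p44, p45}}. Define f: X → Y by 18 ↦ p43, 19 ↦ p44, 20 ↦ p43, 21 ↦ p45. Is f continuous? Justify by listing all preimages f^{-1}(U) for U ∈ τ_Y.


f is NOT continuous.

Compute f^{-1}(U) for each U ∈ τ_Y:
  U = ∅: f^{-1}(U) = ∅ ∈ τ_X ✓.
  U = {p43}: f^{-1}(U) = {18, 20} ∉ τ_X ✗.
  U = {p45}: f^{-1}(U) = {21} ∈ τ_X ✓.
  U = {p43, p45}: f^{-1}(U) = {18, 20, 21} ∉ τ_X ✗.
  U = {p43, p44, p45}: f^{-1}(U) = {18, 19, 20, 21} ∈ τ_X ✓.
Found U = {p43} with f^{-1}(U) = {18, 20} not in τ_X. Therefore f is NOT continuous.


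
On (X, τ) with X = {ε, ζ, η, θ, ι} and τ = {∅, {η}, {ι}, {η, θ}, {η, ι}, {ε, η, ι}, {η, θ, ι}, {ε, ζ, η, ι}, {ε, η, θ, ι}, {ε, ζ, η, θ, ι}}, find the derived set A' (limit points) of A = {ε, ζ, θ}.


A' = {ζ}

For each x ∈ X, list the open sets U ∈ τ with x ∈ U, then check whether U ∩ (A ∖ {x}) ≠ ∅ for every such U.
  x = ε: open {ε, η, ι} ∋ x has {ε, η, ι} ∩ (A ∖ {ε}) = ∅, so x is NOT a limit point.
  x = ζ: opens ∋ x are {ε, ζ, η, ι}, {ε, ζ, η, θ, ι}; each meets A ∖ {ζ}, so x IS a limit point.
  x = η: open {η} ∋ x has {η} ∩ (A ∖ {η}) = ∅, so x is NOT a limit point.
  x = θ: open {η, θ} ∋ x has {η, θ} ∩ (A ∖ {θ}) = ∅, so x is NOT a limit point.
  x = ι: open {ι} ∋ x has {ι} ∩ (A ∖ {ι}) = ∅, so x is NOT a limit point.
Collecting: A' = {ζ}.


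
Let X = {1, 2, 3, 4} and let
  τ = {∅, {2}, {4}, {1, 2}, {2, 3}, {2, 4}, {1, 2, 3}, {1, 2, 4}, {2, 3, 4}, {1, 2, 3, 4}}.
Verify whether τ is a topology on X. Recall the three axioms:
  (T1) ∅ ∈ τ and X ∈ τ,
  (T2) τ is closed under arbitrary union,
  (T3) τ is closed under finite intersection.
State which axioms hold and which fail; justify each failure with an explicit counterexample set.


τ IS a topology on X.

Axiom (T1): ∅ ∈ τ? Yes; X ∈ τ? Yes.
Axiom (T2/T3): check pairwise unions and intersections of members of τ.
All pairwise intersections and unions checked — each lies in τ. Therefore τ satisfies (T1), (T2), (T3): it IS a topology on X.


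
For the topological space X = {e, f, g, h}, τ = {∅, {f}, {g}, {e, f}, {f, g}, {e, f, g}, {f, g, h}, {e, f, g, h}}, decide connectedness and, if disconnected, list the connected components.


(X, τ) is connected.

Find clopen sets (U ∈ τ with X ∖ U ∈ τ):
  U = ∅, X ∖ U = {e, f, g, h} — both open, so U is clopen.
  U = {e, f, g, h}, X ∖ U = ∅ — both open, so U is clopen.
Only trivial clopens (∅ and X) exist, so (X, τ) is connected.
Compute connected components by grouping points that agree on all clopens:
  component: {e, f, g, h}


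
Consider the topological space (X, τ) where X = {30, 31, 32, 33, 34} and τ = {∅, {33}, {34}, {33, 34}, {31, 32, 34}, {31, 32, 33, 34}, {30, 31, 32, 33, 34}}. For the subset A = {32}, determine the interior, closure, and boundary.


int(A) = ∅, cl(A) = {30, 31, 32}, ∂A = {30, 31, 32}.

Closed sets in (X, τ) are complements of opens:
  closed(X, τ) = {∅, {30}, {30, 33}, {30, 31, 32}, {30, 31, 32, 33}, {30, 31, 32, 34}, {30, 31, 32, 33, 34}}.
int(A) = ⋃ {U ∈ τ : U ⊆ A}. Opens contained in A: ∅.
Taking the union of these: int(A) = ∅.
cl(A) = ⋂ {C closed : A ⊆ C}. Closed sets containing A: {30, 31, 32}, {30, 31, 32, 33}, {30, 31, 32, 34}, {30, 31, 32, 33, 34}.
Intersecting these: cl(A) = {30, 31, 32}.
∂A = cl(A) ∖ int(A) = {30, 31, 32} ∖ ∅ = {30, 31, 32}.


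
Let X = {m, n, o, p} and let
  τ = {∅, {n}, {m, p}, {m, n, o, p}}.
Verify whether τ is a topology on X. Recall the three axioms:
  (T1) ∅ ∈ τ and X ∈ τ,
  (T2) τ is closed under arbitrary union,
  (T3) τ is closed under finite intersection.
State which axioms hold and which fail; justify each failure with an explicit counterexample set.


τ is NOT a topology on X.

Axiom (T1): ∅ ∈ τ? Yes; X ∈ τ? Yes.
Axiom (T2/T3): check pairwise unions and intersections of members of τ.
Counterexample for (T2): {n} ∪ {m, p} = {m, n, p} ∉ τ. Therefore τ is NOT a topology.


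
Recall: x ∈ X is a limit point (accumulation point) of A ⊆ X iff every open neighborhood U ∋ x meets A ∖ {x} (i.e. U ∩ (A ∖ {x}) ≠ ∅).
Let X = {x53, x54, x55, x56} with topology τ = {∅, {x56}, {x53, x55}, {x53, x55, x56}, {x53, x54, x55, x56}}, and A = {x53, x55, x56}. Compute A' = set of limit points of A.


A' = {x53, x54, x55}

For each x ∈ X, list the open sets U ∈ τ with x ∈ U, then check whether U ∩ (A ∖ {x}) ≠ ∅ for every such U.
  x = x53: opens ∋ x are {x53, x55}, {x53, x55, x56}, {x53, x54, x55, x56}; each meets A ∖ {x53}, so x IS a limit point.
  x = x54: opens ∋ x are {x53, x54, x55, x56}; each meets A ∖ {x54}, so x IS a limit point.
  x = x55: opens ∋ x are {x53, x55}, {x53, x55, x56}, {x53, x54, x55, x56}; each meets A ∖ {x55}, so x IS a limit point.
  x = x56: open {x56} ∋ x has {x56} ∩ (A ∖ {x56}) = ∅, so x is NOT a limit point.
Collecting: A' = {x53, x54, x55}.


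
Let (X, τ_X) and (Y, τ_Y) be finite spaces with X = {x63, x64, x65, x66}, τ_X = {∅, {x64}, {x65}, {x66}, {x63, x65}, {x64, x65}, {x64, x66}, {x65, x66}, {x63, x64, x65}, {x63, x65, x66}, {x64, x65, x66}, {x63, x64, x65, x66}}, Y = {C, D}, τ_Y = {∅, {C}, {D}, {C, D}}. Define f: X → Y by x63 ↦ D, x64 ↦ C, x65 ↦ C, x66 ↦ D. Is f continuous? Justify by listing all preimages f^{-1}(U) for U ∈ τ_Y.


f is NOT continuous.

Compute f^{-1}(U) for each U ∈ τ_Y:
  U = ∅: f^{-1}(U) = ∅ ∈ τ_X ✓.
  U = {C}: f^{-1}(U) = {x64, x65} ∈ τ_X ✓.
  U = {D}: f^{-1}(U) = {x63, x66} ∉ τ_X ✗.
  U = {C, D}: f^{-1}(U) = {x63, x64, x65, x66} ∈ τ_X ✓.
Found U = {D} with f^{-1}(U) = {x63, x66} not in τ_X. Therefore f is NOT continuous.


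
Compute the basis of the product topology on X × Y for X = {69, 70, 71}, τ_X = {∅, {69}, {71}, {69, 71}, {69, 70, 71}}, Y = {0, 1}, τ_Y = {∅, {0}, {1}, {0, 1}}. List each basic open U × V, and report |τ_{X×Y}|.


Basis B = {∅ × ∅, {69} × {0}, {69} × {1}, {71} × {0}, {71} × {1}, {69} × {0, 1}, {69, 71} × {0}, {69, 71} × {1}, {71} × {0, 1}, {69, 70, 71} × {0}, {69, 70, 71} × {1}, {69, 71} × {0, 1}, {69, 70, 71} × {0, 1}}; |τ_{X×Y}| = 25.

Enumerate products U × V with U ∈ τ_X, V ∈ τ_Y (deduplicated):
  ∅ × ∅ = {} (∅)
  {69} × {0} = {(69,0)}
  {69} × {1} = {(69,1)}
  {71} × {0} = {(71,0)}
  {71} × {1} = {(71,1)}
  {69} × {0, 1} = {(69,0), (69,1)}
  {69, 71} × {0} = {(69,0), (71,0)}
  {69, 71} × {1} = {(69,1), (71,1)}
  {71} × {0, 1} = {(71,0), (71,1)}
  {69, 70, 71} × {0} = {(69,0), (70,0), (71,0)}
  {69, 70, 71} × {1} = {(69,1), (70,1), (71,1)}
  {69, 71} × {0, 1} = {(69,0), (69,1), (71,0), (71,1)}
  {69, 70, 71} × {0, 1} = {(69,0), (69,1), (70,0), (70,1), (71,0), (71,1)}
These 13 distinct sets form the basis B.
Close under arbitrary unions to get τ_{X×Y}; counting gives |τ_{X×Y}| = 25.


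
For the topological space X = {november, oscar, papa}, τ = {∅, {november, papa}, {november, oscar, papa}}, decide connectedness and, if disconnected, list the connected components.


(X, τ) is connected.

Find clopen sets (U ∈ τ with X ∖ U ∈ τ):
  U = ∅, X ∖ U = {november, oscar, papa} — both open, so U is clopen.
  U = {november, oscar, papa}, X ∖ U = ∅ — both open, so U is clopen.
Only trivial clopens (∅ and X) exist, so (X, τ) is connected.
Compute connected components by grouping points that agree on all clopens:
  component: {november, oscar, papa}


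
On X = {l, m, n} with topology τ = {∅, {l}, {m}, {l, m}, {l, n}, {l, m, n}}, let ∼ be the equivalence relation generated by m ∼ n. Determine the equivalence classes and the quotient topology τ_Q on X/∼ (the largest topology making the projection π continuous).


X/∼ = {[l], [m=n]}; |τ_Q| = 3.

Equivalence classes: [l], [m=n].
Quotient map π: X → X/∼ sends l ↦ [l], m ↦ [m=n], n ↦ [m=n].
For each subset V ⊆ X/∼, compute π^{-1}(V) ⊆ X and check whether π^{-1}(V) ∈ τ. V is open in τ_Q iff π^{-1}(V) ∈ τ.
  V = {}: π^{-1}(V) = ∅ ∈ τ ✓.
  V = {[l]}: π^{-1}(V) = {l} ∈ τ ✓.
  V = {[m=n]}: π^{-1}(V) = {m, n} ∉ τ ✗.
  V = {[l], [m=n]}: π^{-1}(V) = {l, m, n} ∈ τ ✓.
Open sets in the quotient: τ_Q = {{}, {[l]}, {[l], [m=n]}} (3 elements).


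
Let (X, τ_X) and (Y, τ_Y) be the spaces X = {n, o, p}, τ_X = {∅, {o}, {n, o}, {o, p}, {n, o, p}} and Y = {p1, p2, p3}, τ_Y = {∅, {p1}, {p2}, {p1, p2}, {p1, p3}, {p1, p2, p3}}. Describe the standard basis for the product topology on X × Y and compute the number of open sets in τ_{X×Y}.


Basis B = {∅ × ∅, {o} × {p1}, {o} × {p2}, {n, o} × {p1}, {n, o} × {p2}, {o} × {p1, p2}, {o} × {p1, p3}, {o, p} × {p1}, {o, p} × {p2}, {n, o, p} × {p1}, {n, o, p} × {p2}, {o} × {p1, p2, p3}, {n, o} × {p1, p2}, {n, o} × {p1, p3}, {o, p} × {p1, p2}, {o, p} × {p1, p3}, {n, o} × {p1, p2, p3}, {n, o, p} × {p1, p2}, {n, o, p} × {p1, p3}, {o, p} × {p1, p2, p3}, {n, o, p} × {p1, p2, p3}}; |τ_{X×Y}| = 70.

Enumerate products U × V with U ∈ τ_X, V ∈ τ_Y (deduplicated):
  ∅ × ∅ = {} (∅)
  {o} × {p1} = {(o,p1)}
  {o} × {p2} = {(o,p2)}
  {n, o} × {p1} = {(n,p1), (o,p1)}
  {n, o} × {p2} = {(n,p2), (o,p2)}
  {o} × {p1, p2} = {(o,p1), (o,p2)}
  {o} × {p1, p3} = {(o,p1), (o,p3)}
  {o, p} × {p1} = {(o,p1), (p,p1)}
  {o, p} × {p2} = {(o,p2), (p,p2)}
  {n, o, p} × {p1} = {(n,p1), (o,p1), (p,p1)}
  {n, o, p} × {p2} = {(n,p2), (o,p2), (p,p2)}
  {o} × {p1, p2, p3} = {(o,p1), (o,p2), (o,p3)}
  {n, o} × {p1, p2} = {(n,p1), (n,p2), (o,p1), (o,p2)}
  {n, o} × {p1, p3} = {(n,p1), (n,p3), (o,p1), (o,p3)}
  {o, p} × {p1, p2} = {(o,p1), (o,p2), (p,p1), (p,p2)}
  {o, p} × {p1, p3} = {(o,p1), (o,p3), (p,p1), (p,p3)}
  {n, o} × {p1, p2, p3} = {(n,p1), (n,p2), (n,p3), (o,p1), (o,p2), (o,p3)}
  {n, o, p} × {p1, p2} = {(n,p1), (n,p2), (o,p1), (o,p2), (p,p1), (p,p2)}
  {n, o, p} × {p1, p3} = {(n,p1), (n,p3), (o,p1), (o,p3), (p,p1), (p,p3)}
  {o, p} × {p1, p2, p3} = {(o,p1), (o,p2), (o,p3), (p,p1), (p,p2), (p,p3)}
  {n, o, p} × {p1, p2, p3} = {(n,p1), (n,p2), (n,p3), (o,p1), (o,p2), (o,p3), (p,p1), (p,p2), (p,p3)}
These 21 distinct sets form the basis B.
Close under arbitrary unions to get τ_{X×Y}; counting gives |τ_{X×Y}| = 70.


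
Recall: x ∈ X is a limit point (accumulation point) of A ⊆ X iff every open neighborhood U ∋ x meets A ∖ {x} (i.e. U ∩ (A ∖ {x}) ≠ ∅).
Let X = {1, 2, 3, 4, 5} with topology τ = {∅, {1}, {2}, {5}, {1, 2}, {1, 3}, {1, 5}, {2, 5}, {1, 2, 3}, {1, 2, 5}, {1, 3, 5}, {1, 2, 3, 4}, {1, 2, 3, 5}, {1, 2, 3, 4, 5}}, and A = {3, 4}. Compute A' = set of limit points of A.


A' = {4}

For each x ∈ X, list the open sets U ∈ τ with x ∈ U, then check whether U ∩ (A ∖ {x}) ≠ ∅ for every such U.
  x = 1: open {1} ∋ x has {1} ∩ (A ∖ {1}) = ∅, so x is NOT a limit point.
  x = 2: open {2} ∋ x has {2} ∩ (A ∖ {2}) = ∅, so x is NOT a limit point.
  x = 3: open {1, 3} ∋ x has {1, 3} ∩ (A ∖ {3}) = ∅, so x is NOT a limit point.
  x = 4: opens ∋ x are {1, 2, 3, 4}, {1, 2, 3, 4, 5}; each meets A ∖ {4}, so x IS a limit point.
  x = 5: open {5} ∋ x has {5} ∩ (A ∖ {5}) = ∅, so x is NOT a limit point.
Collecting: A' = {4}.


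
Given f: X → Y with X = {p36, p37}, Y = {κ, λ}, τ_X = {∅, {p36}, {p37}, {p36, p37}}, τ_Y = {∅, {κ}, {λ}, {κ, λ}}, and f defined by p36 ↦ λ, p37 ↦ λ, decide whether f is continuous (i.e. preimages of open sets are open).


f IS continuous.

Compute f^{-1}(U) for each U ∈ τ_Y:
  U = ∅: f^{-1}(U) = ∅ ∈ τ_X ✓.
  U = {κ}: f^{-1}(U) = ∅ ∈ τ_X ✓.
  U = {λ}: f^{-1}(U) = {p36, p37} ∈ τ_X ✓.
  U = {κ, λ}: f^{-1}(U) = {p36, p37} ∈ τ_X ✓.
Every preimage lies in τ_X, so f IS continuous.


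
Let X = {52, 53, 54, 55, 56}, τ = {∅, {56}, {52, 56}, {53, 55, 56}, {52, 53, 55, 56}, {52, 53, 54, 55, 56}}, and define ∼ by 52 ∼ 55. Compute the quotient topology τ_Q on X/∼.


X/∼ = {[52=55], [53], [54], [56]}; |τ_Q| = 4.

Equivalence classes: [52=55], [53], [54], [56].
Quotient map π: X → X/∼ sends 52 ↦ [52=55], 53 ↦ [53], 54 ↦ [54], 55 ↦ [52=55], 56 ↦ [56].
For each subset V ⊆ X/∼, compute π^{-1}(V) ⊆ X and check whether π^{-1}(V) ∈ τ. V is open in τ_Q iff π^{-1}(V) ∈ τ.
  V = {}: π^{-1}(V) = ∅ ∈ τ ✓.
  V = {[52=55]}: π^{-1}(V) = {52, 55} ∉ τ ✗.
  V = {[53]}: π^{-1}(V) = {53} ∉ τ ✗.
  V = {[52=55], [53]}: π^{-1}(V) = {52, 53, 55} ∉ τ ✗.
  V = {[54]}: π^{-1}(V) = {54} ∉ τ ✗.
  V = {[52=55], [54]}: π^{-1}(V) = {52, 54, 55} ∉ τ ✗.
  V = {[53], [54]}: π^{-1}(V) = {53, 54} ∉ τ ✗.
  V = {[52=55], [53], [54]}: π^{-1}(V) = {52, 53, 54, 55} ∉ τ ✗.
  V = {[56]}: π^{-1}(V) = {56} ∈ τ ✓.
  V = {[52=55], [56]}: π^{-1}(V) = {52, 55, 56} ∉ τ ✗.
  V = {[53], [56]}: π^{-1}(V) = {53, 56} ∉ τ ✗.
  V = {[52=55], [53], [56]}: π^{-1}(V) = {52, 53, 55, 56} ∈ τ ✓.
  V = {[54], [56]}: π^{-1}(V) = {54, 56} ∉ τ ✗.
  V = {[52=55], [54], [56]}: π^{-1}(V) = {52, 54, 55, 56} ∉ τ ✗.
  V = {[53], [54], [56]}: π^{-1}(V) = {53, 54, 56} ∉ τ ✗.
  V = {[52=55], [53], [54], [56]}: π^{-1}(V) = {52, 53, 54, 55, 56} ∈ τ ✓.
Open sets in the quotient: τ_Q = {{}, {[56]}, {[52=55], [53], [56]}, {[52=55], [53], [54], [56]}} (4 elements).


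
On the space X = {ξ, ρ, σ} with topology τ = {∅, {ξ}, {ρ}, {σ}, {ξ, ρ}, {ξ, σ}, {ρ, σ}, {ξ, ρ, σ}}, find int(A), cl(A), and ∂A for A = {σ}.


int(A) = {σ}, cl(A) = {σ}, ∂A = ∅.

Closed sets in (X, τ) are complements of opens:
  closed(X, τ) = {∅, {ξ}, {ρ}, {σ}, {ξ, ρ}, {ξ, σ}, {ρ, σ}, {ξ, ρ, σ}}.
int(A) = ⋃ {U ∈ τ : U ⊆ A}. Opens contained in A: ∅, {σ}.
Taking the union of these: int(A) = {σ}.
cl(A) = ⋂ {C closed : A ⊆ C}. Closed sets containing A: {σ}, {ξ, σ}, {ρ, σ}, {ξ, ρ, σ}.
Intersecting these: cl(A) = {σ}.
∂A = cl(A) ∖ int(A) = {σ} ∖ {σ} = ∅.


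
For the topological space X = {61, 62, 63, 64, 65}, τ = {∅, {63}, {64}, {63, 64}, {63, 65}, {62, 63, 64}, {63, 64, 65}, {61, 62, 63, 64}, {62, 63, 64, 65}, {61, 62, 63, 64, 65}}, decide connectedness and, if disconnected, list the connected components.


(X, τ) is connected.

Find clopen sets (U ∈ τ with X ∖ U ∈ τ):
  U = ∅, X ∖ U = {61, 62, 63, 64, 65} — both open, so U is clopen.
  U = {61, 62, 63, 64, 65}, X ∖ U = ∅ — both open, so U is clopen.
Only trivial clopens (∅ and X) exist, so (X, τ) is connected.
Compute connected components by grouping points that agree on all clopens:
  component: {61, 62, 63, 64, 65}


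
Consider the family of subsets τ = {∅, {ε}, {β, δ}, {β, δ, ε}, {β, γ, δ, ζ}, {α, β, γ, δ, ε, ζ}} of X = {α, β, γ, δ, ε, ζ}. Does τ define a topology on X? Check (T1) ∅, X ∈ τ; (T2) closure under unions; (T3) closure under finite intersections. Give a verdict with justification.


τ is NOT a topology on X.

Axiom (T1): ∅ ∈ τ? Yes; X ∈ τ? Yes.
Axiom (T2/T3): check pairwise unions and intersections of members of τ.
Counterexample for (T2): {ε} ∪ {β, γ, δ, ζ} = {β, γ, δ, ε, ζ} ∉ τ. Therefore τ is NOT a topology.


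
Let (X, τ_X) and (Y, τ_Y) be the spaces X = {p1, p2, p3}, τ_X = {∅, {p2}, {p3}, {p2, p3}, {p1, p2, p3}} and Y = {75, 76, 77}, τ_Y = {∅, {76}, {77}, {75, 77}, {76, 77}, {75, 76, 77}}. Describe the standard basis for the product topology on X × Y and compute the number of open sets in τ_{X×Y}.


Basis B = {∅ × ∅, {p2} × {76}, {p2} × {77}, {p3} × {76}, {p3} × {77}, {p2} × {75, 77}, {p2} × {76, 77}, {p2, p3} × {76}, {p2, p3} × {77}, {p3} × {75, 77}, {p3} × {76, 77}, {p1, p2, p3} × {76}, {p1, p2, p3} × {77}, {p2} × {75, 76, 77}, {p3} × {75, 76, 77}, {p2, p3} × {75, 77}, {p2, p3} × {76, 77}, {p1, p2, p3} × {75, 77}, {p1, p2, p3} × {76, 77}, {p2, p3} × {75, 76, 77}, {p1, p2, p3} × {75, 76, 77}}; |τ_{X×Y}| = 70.

Enumerate products U × V with U ∈ τ_X, V ∈ τ_Y (deduplicated):
  ∅ × ∅ = {} (∅)
  {p2} × {76} = {(p2,76)}
  {p2} × {77} = {(p2,77)}
  {p3} × {76} = {(p3,76)}
  {p3} × {77} = {(p3,77)}
  {p2} × {75, 77} = {(p2,75), (p2,77)}
  {p2} × {76, 77} = {(p2,76), (p2,77)}
  {p2, p3} × {76} = {(p2,76), (p3,76)}
  {p2, p3} × {77} = {(p2,77), (p3,77)}
  {p3} × {75, 77} = {(p3,75), (p3,77)}
  {p3} × {76, 77} = {(p3,76), (p3,77)}
  {p1, p2, p3} × {76} = {(p1,76), (p2,76), (p3,76)}
  {p1, p2, p3} × {77} = {(p1,77), (p2,77), (p3,77)}
  {p2} × {75, 76, 77} = {(p2,75), (p2,76), (p2,77)}
  {p3} × {75, 76, 77} = {(p3,75), (p3,76), (p3,77)}
  {p2, p3} × {75, 77} = {(p2,75), (p2,77), (p3,75), (p3,77)}
  {p2, p3} × {76, 77} = {(p2,76), (p2,77), (p3,76), (p3,77)}
  {p1, p2, p3} × {75, 77} = {(p1,75), (p1,77), (p2,75), (p2,77), (p3,75), (p3,77)}
  {p1, p2, p3} × {76, 77} = {(p1,76), (p1,77), (p2,76), (p2,77), (p3,76), (p3,77)}
  {p2, p3} × {75, 76, 77} = {(p2,75), (p2,76), (p2,77), (p3,75), (p3,76), (p3,77)}
  {p1, p2, p3} × {75, 76, 77} = {(p1,75), (p1,76), (p1,77), (p2,75), (p2,76), (p2,77), (p3,75), (p3,76), (p3,77)}
These 21 distinct sets form the basis B.
Close under arbitrary unions to get τ_{X×Y}; counting gives |τ_{X×Y}| = 70.


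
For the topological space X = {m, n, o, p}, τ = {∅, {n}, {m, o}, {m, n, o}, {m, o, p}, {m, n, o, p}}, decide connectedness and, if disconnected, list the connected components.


(X, τ) is disconnected; components = [{n}, {m, o, p}].

Find clopen sets (U ∈ τ with X ∖ U ∈ τ):
  U = ∅, X ∖ U = {m, n, o, p} — both open, so U is clopen.
  U = {n}, X ∖ U = {m, o, p} — both open, so U is clopen.
  U = {m, o, p}, X ∖ U = {n} — both open, so U is clopen.
  U = {m, n, o, p}, X ∖ U = ∅ — both open, so U is clopen.
Nontrivial clopen(s) exist: e.g. {m, o, p}. So (X, τ) is disconnected.
Compute connected components by grouping points that agree on all clopens:
  component: {n}
  component: {m, o, p}


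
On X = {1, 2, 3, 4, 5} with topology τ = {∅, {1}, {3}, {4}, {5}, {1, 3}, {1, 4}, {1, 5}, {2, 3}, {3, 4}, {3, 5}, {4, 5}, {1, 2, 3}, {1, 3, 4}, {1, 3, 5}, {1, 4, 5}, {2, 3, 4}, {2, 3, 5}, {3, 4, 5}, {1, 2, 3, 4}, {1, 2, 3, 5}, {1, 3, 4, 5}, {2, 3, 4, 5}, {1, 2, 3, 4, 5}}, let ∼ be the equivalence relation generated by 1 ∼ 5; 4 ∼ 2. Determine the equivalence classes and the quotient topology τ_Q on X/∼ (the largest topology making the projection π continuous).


X/∼ = {[1=5], [2=4], [3]}; |τ_Q| = 6.

Equivalence classes: [1=5], [2=4], [3].
Quotient map π: X → X/∼ sends 1 ↦ [1=5], 2 ↦ [2=4], 3 ↦ [3], 4 ↦ [2=4], 5 ↦ [1=5].
For each subset V ⊆ X/∼, compute π^{-1}(V) ⊆ X and check whether π^{-1}(V) ∈ τ. V is open in τ_Q iff π^{-1}(V) ∈ τ.
  V = {}: π^{-1}(V) = ∅ ∈ τ ✓.
  V = {[1=5]}: π^{-1}(V) = {1, 5} ∈ τ ✓.
  V = {[2=4]}: π^{-1}(V) = {2, 4} ∉ τ ✗.
  V = {[1=5], [2=4]}: π^{-1}(V) = {1, 2, 4, 5} ∉ τ ✗.
  V = {[3]}: π^{-1}(V) = {3} ∈ τ ✓.
  V = {[1=5], [3]}: π^{-1}(V) = {1, 3, 5} ∈ τ ✓.
  V = {[2=4], [3]}: π^{-1}(V) = {2, 3, 4} ∈ τ ✓.
  V = {[1=5], [2=4], [3]}: π^{-1}(V) = {1, 2, 3, 4, 5} ∈ τ ✓.
Open sets in the quotient: τ_Q = {{}, {[1=5]}, {[3]}, {[1=5], [3]}, {[2=4], [3]}, {[1=5], [2=4], [3]}} (6 elements).


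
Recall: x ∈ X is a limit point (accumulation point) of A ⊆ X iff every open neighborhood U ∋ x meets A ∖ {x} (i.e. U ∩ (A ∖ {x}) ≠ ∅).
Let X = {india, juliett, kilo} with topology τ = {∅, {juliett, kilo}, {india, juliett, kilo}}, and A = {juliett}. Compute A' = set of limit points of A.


A' = {india, kilo}

For each x ∈ X, list the open sets U ∈ τ with x ∈ U, then check whether U ∩ (A ∖ {x}) ≠ ∅ for every such U.
  x = india: opens ∋ x are {india, juliett, kilo}; each meets A ∖ {india}, so x IS a limit point.
  x = juliett: open {juliett, kilo} ∋ x has {juliett, kilo} ∩ (A ∖ {juliett}) = ∅, so x is NOT a limit point.
  x = kilo: opens ∋ x are {juliett, kilo}, {india, juliett, kilo}; each meets A ∖ {kilo}, so x IS a limit point.
Collecting: A' = {india, kilo}.


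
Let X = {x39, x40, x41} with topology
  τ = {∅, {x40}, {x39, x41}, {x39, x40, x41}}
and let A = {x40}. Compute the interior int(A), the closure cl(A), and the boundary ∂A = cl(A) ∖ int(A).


int(A) = {x40}, cl(A) = {x40}, ∂A = ∅.

Closed sets in (X, τ) are complements of opens:
  closed(X, τ) = {∅, {x40}, {x39, x41}, {x39, x40, x41}}.
int(A) = ⋃ {U ∈ τ : U ⊆ A}. Opens contained in A: ∅, {x40}.
Taking the union of these: int(A) = {x40}.
cl(A) = ⋂ {C closed : A ⊆ C}. Closed sets containing A: {x40}, {x39, x40, x41}.
Intersecting these: cl(A) = {x40}.
∂A = cl(A) ∖ int(A) = {x40} ∖ {x40} = ∅.


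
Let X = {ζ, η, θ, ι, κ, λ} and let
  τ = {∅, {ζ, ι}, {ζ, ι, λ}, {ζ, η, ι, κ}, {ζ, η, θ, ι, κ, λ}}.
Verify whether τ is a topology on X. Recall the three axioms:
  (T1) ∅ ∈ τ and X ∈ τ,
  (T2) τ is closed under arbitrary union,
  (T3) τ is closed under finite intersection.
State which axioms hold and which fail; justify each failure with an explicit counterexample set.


τ is NOT a topology on X.

Axiom (T1): ∅ ∈ τ? Yes; X ∈ τ? Yes.
Axiom (T2/T3): check pairwise unions and intersections of members of τ.
Counterexample for (T2): {ζ, ι, λ} ∪ {ζ, η, ι, κ} = {ζ, η, ι, κ, λ} ∉ τ. Therefore τ is NOT a topology.


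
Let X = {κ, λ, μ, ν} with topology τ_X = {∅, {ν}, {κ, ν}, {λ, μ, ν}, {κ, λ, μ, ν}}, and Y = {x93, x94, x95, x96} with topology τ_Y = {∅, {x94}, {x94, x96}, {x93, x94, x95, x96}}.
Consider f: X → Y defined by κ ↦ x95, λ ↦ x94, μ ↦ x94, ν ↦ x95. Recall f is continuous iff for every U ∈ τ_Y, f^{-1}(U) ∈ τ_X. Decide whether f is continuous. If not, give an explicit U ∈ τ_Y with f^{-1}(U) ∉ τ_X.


f is NOT continuous.

Compute f^{-1}(U) for each U ∈ τ_Y:
  U = ∅: f^{-1}(U) = ∅ ∈ τ_X ✓.
  U = {x94}: f^{-1}(U) = {λ, μ} ∉ τ_X ✗.
  U = {x94, x96}: f^{-1}(U) = {λ, μ} ∉ τ_X ✗.
  U = {x93, x94, x95, x96}: f^{-1}(U) = {κ, λ, μ, ν} ∈ τ_X ✓.
Found U = {x94} with f^{-1}(U) = {λ, μ} not in τ_X. Therefore f is NOT continuous.


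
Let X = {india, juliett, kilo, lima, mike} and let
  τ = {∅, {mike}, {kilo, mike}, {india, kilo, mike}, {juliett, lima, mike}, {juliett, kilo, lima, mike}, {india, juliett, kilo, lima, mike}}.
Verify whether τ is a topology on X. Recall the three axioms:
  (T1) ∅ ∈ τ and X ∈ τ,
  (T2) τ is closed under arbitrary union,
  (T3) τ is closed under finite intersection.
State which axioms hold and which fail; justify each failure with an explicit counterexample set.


τ IS a topology on X.

Axiom (T1): ∅ ∈ τ? Yes; X ∈ τ? Yes.
Axiom (T2/T3): check pairwise unions and intersections of members of τ.
All pairwise intersections and unions checked — each lies in τ. Therefore τ satisfies (T1), (T2), (T3): it IS a topology on X.


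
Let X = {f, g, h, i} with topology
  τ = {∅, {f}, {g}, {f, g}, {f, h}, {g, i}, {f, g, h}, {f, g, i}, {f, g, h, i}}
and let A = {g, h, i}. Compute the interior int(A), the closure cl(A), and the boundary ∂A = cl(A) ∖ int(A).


int(A) = {g, i}, cl(A) = {g, h, i}, ∂A = {h}.

Closed sets in (X, τ) are complements of opens:
  closed(X, τ) = {∅, {h}, {i}, {f, h}, {g, i}, {h, i}, {f, h, i}, {g, h, i}, {f, g, h, i}}.
int(A) = ⋃ {U ∈ τ : U ⊆ A}. Opens contained in A: ∅, {g}, {g, i}.
Taking the union of these: int(A) = {g, i}.
cl(A) = ⋂ {C closed : A ⊆ C}. Closed sets containing A: {g, h, i}, {f, g, h, i}.
Intersecting these: cl(A) = {g, h, i}.
∂A = cl(A) ∖ int(A) = {g, h, i} ∖ {g, i} = {h}.


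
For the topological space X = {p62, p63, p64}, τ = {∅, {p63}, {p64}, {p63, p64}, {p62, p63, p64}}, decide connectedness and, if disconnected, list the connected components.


(X, τ) is connected.

Find clopen sets (U ∈ τ with X ∖ U ∈ τ):
  U = ∅, X ∖ U = {p62, p63, p64} — both open, so U is clopen.
  U = {p62, p63, p64}, X ∖ U = ∅ — both open, so U is clopen.
Only trivial clopens (∅ and X) exist, so (X, τ) is connected.
Compute connected components by grouping points that agree on all clopens:
  component: {p62, p63, p64}


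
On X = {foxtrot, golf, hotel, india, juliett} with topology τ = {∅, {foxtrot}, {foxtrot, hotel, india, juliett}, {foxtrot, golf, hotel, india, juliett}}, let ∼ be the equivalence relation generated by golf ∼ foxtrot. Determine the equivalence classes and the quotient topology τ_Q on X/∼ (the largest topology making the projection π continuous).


X/∼ = {[foxtrot=golf], [hotel], [india], [juliett]}; |τ_Q| = 2.

Equivalence classes: [foxtrot=golf], [hotel], [india], [juliett].
Quotient map π: X → X/∼ sends foxtrot ↦ [foxtrot=golf], golf ↦ [foxtrot=golf], hotel ↦ [hotel], india ↦ [india], juliett ↦ [juliett].
For each subset V ⊆ X/∼, compute π^{-1}(V) ⊆ X and check whether π^{-1}(V) ∈ τ. V is open in τ_Q iff π^{-1}(V) ∈ τ.
  V = {}: π^{-1}(V) = ∅ ∈ τ ✓.
  V = {[foxtrot=golf]}: π^{-1}(V) = {foxtrot, golf} ∉ τ ✗.
  V = {[hotel]}: π^{-1}(V) = {hotel} ∉ τ ✗.
  V = {[foxtrot=golf], [hotel]}: π^{-1}(V) = {foxtrot, golf, hotel} ∉ τ ✗.
  V = {[india]}: π^{-1}(V) = {india} ∉ τ ✗.
  V = {[foxtrot=golf], [india]}: π^{-1}(V) = {foxtrot, golf, india} ∉ τ ✗.
  V = {[hotel], [india]}: π^{-1}(V) = {hotel, india} ∉ τ ✗.
  V = {[foxtrot=golf], [hotel], [india]}: π^{-1}(V) = {foxtrot, golf, hotel, india} ∉ τ ✗.
  V = {[juliett]}: π^{-1}(V) = {juliett} ∉ τ ✗.
  V = {[foxtrot=golf], [juliett]}: π^{-1}(V) = {foxtrot, golf, juliett} ∉ τ ✗.
  V = {[hotel], [juliett]}: π^{-1}(V) = {hotel, juliett} ∉ τ ✗.
  V = {[foxtrot=golf], [hotel], [juliett]}: π^{-1}(V) = {foxtrot, golf, hotel, juliett} ∉ τ ✗.
  V = {[india], [juliett]}: π^{-1}(V) = {india, juliett} ∉ τ ✗.
  V = {[foxtrot=golf], [india], [juliett]}: π^{-1}(V) = {foxtrot, golf, india, juliett} ∉ τ ✗.
  V = {[hotel], [india], [juliett]}: π^{-1}(V) = {hotel, india, juliett} ∉ τ ✗.
  V = {[foxtrot=golf], [hotel], [india], [juliett]}: π^{-1}(V) = {foxtrot, golf, hotel, india, juliett} ∈ τ ✓.
Open sets in the quotient: τ_Q = {{}, {[foxtrot=golf], [hotel], [india], [juliett]}} (2 elements).


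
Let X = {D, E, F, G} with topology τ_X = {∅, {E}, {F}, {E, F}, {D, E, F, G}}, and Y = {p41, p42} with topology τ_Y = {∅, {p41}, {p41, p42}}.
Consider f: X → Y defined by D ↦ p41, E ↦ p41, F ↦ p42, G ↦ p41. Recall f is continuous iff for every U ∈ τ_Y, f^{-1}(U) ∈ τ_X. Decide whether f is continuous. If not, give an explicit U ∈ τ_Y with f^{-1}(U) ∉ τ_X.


f is NOT continuous.

Compute f^{-1}(U) for each U ∈ τ_Y:
  U = ∅: f^{-1}(U) = ∅ ∈ τ_X ✓.
  U = {p41}: f^{-1}(U) = {D, E, G} ∉ τ_X ✗.
  U = {p41, p42}: f^{-1}(U) = {D, E, F, G} ∈ τ_X ✓.
Found U = {p41} with f^{-1}(U) = {D, E, G} not in τ_X. Therefore f is NOT continuous.


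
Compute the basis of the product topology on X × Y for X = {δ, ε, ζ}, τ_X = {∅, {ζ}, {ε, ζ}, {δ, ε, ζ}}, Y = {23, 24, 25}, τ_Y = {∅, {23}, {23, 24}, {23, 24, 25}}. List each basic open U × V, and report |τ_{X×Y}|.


Basis B = {∅ × ∅, {ζ} × {23}, {ε, ζ} × {23}, {ζ} × {23, 24}, {δ, ε, ζ} × {23}, {ζ} × {23, 24, 25}, {ε, ζ} × {23, 24}, {δ, ε, ζ} × {23, 24}, {ε, ζ} × {23, 24, 25}, {δ, ε, ζ} × {23, 24, 25}}; |τ_{X×Y}| = 20.

Enumerate products U × V with U ∈ τ_X, V ∈ τ_Y (deduplicated):
  ∅ × ∅ = {} (∅)
  {ζ} × {23} = {(ζ,23)}
  {ε, ζ} × {23} = {(ε,23), (ζ,23)}
  {ζ} × {23, 24} = {(ζ,23), (ζ,24)}
  {δ, ε, ζ} × {23} = {(δ,23), (ε,23), (ζ,23)}
  {ζ} × {23, 24, 25} = {(ζ,23), (ζ,24), (ζ,25)}
  {ε, ζ} × {23, 24} = {(ε,23), (ε,24), (ζ,23), (ζ,24)}
  {δ, ε, ζ} × {23, 24} = {(δ,23), (δ,24), (ε,23), (ε,24), (ζ,23), (ζ,24)}
  {ε, ζ} × {23, 24, 25} = {(ε,23), (ε,24), (ε,25), (ζ,23), (ζ,24), (ζ,25)}
  {δ, ε, ζ} × {23, 24, 25} = {(δ,23), (δ,24), (δ,25), (ε,23), (ε,24), (ε,25), (ζ,23), (ζ,24), (ζ,25)}
These 10 distinct sets form the basis B.
Close under arbitrary unions to get τ_{X×Y}; counting gives |τ_{X×Y}| = 20.


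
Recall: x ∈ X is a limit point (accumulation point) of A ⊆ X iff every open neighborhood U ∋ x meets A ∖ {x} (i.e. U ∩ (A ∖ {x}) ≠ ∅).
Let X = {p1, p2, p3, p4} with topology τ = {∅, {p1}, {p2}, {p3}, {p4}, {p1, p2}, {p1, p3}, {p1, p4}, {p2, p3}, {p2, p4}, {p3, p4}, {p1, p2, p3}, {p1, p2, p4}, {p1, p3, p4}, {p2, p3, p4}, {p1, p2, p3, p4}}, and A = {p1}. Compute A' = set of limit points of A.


A' = ∅

For each x ∈ X, list the open sets U ∈ τ with x ∈ U, then check whether U ∩ (A ∖ {x}) ≠ ∅ for every such U.
  x = p1: open {p1} ∋ x has {p1} ∩ (A ∖ {p1}) = ∅, so x is NOT a limit point.
  x = p2: open {p2} ∋ x has {p2} ∩ (A ∖ {p2}) = ∅, so x is NOT a limit point.
  x = p3: open {p3} ∋ x has {p3} ∩ (A ∖ {p3}) = ∅, so x is NOT a limit point.
  x = p4: open {p4} ∋ x has {p4} ∩ (A ∖ {p4}) = ∅, so x is NOT a limit point.
Collecting: A' = ∅.


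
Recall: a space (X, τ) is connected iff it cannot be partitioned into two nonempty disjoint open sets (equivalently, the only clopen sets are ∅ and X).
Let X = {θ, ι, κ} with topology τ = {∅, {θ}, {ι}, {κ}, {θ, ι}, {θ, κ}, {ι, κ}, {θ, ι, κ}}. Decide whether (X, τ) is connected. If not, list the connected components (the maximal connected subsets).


(X, τ) is disconnected; components = [{θ}, {ι}, {κ}].

Find clopen sets (U ∈ τ with X ∖ U ∈ τ):
  U = ∅, X ∖ U = {θ, ι, κ} — both open, so U is clopen.
  U = {θ}, X ∖ U = {ι, κ} — both open, so U is clopen.
  U = {ι}, X ∖ U = {θ, κ} — both open, so U is clopen.
  U = {κ}, X ∖ U = {θ, ι} — both open, so U is clopen.
  U = {θ, ι}, X ∖ U = {κ} — both open, so U is clopen.
  U = {θ, κ}, X ∖ U = {ι} — both open, so U is clopen.
  U = {ι, κ}, X ∖ U = {θ} — both open, so U is clopen.
  U = {θ, ι, κ}, X ∖ U = ∅ — both open, so U is clopen.
Nontrivial clopen(s) exist: e.g. {θ, ι}. So (X, τ) is disconnected.
Compute connected components by grouping points that agree on all clopens:
  component: {θ}
  component: {ι}
  component: {κ}


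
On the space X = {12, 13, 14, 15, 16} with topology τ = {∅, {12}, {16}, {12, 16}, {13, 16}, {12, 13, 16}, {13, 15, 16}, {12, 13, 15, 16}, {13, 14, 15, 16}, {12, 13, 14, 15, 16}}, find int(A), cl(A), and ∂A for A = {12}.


int(A) = {12}, cl(A) = {12}, ∂A = ∅.

Closed sets in (X, τ) are complements of opens:
  closed(X, τ) = {∅, {12}, {14}, {12, 14}, {14, 15}, {12, 14, 15}, {13, 14, 15}, {12, 13, 14, 15}, {13, 14, 15, 16}, {12, 13, 14, 15, 16}}.
int(A) = ⋃ {U ∈ τ : U ⊆ A}. Opens contained in A: ∅, {12}.
Taking the union of these: int(A) = {12}.
cl(A) = ⋂ {C closed : A ⊆ C}. Closed sets containing A: {12}, {12, 14}, {12, 14, 15}, {12, 13, 14, 15}, {12, 13, 14, 15, 16}.
Intersecting these: cl(A) = {12}.
∂A = cl(A) ∖ int(A) = {12} ∖ {12} = ∅.


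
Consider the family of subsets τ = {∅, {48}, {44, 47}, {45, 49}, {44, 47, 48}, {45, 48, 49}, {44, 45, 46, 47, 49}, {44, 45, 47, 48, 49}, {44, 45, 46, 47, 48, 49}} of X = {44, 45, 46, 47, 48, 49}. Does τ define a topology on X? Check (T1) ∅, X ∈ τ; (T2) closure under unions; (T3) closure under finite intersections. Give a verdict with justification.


τ is NOT a topology on X.

Axiom (T1): ∅ ∈ τ? Yes; X ∈ τ? Yes.
Axiom (T2/T3): check pairwise unions and intersections of members of τ.
Counterexample for (T2): {44, 47} ∪ {45, 49} = {44, 45, 47, 49} ∉ τ. Therefore τ is NOT a topology.


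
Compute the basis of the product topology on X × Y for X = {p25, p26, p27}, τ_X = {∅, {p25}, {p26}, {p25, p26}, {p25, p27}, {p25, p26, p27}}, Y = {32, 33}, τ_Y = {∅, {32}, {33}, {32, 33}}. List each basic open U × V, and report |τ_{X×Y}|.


Basis B = {∅ × ∅, {p25} × {32}, {p25} × {33}, {p26} × {32}, {p26} × {33}, {p25} × {32, 33}, {p25, p26} × {32}, {p25, p27} × {32}, {p25, p26} × {33}, {p25, p27} × {33}, {p26} × {32, 33}, {p25, p26, p27} × {32}, {p25, p26, p27} × {33}, {p25, p26} × {32, 33}, {p25, p27} × {32, 33}, {p25, p26, p27} × {32, 33}}; |τ_{X×Y}| = 36.

Enumerate products U × V with U ∈ τ_X, V ∈ τ_Y (deduplicated):
  ∅ × ∅ = {} (∅)
  {p25} × {32} = {(p25,32)}
  {p25} × {33} = {(p25,33)}
  {p26} × {32} = {(p26,32)}
  {p26} × {33} = {(p26,33)}
  {p25} × {32, 33} = {(p25,32), (p25,33)}
  {p25, p26} × {32} = {(p25,32), (p26,32)}
  {p25, p27} × {32} = {(p25,32), (p27,32)}
  {p25, p26} × {33} = {(p25,33), (p26,33)}
  {p25, p27} × {33} = {(p25,33), (p27,33)}
  {p26} × {32, 33} = {(p26,32), (p26,33)}
  {p25, p26, p27} × {32} = {(p25,32), (p26,32), (p27,32)}
  {p25, p26, p27} × {33} = {(p25,33), (p26,33), (p27,33)}
  {p25, p26} × {32, 33} = {(p25,32), (p25,33), (p26,32), (p26,33)}
  {p25, p27} × {32, 33} = {(p25,32), (p25,33), (p27,32), (p27,33)}
  {p25, p26, p27} × {32, 33} = {(p25,32), (p25,33), (p26,32), (p26,33), (p27,32), (p27,33)}
These 16 distinct sets form the basis B.
Close under arbitrary unions to get τ_{X×Y}; counting gives |τ_{X×Y}| = 36.


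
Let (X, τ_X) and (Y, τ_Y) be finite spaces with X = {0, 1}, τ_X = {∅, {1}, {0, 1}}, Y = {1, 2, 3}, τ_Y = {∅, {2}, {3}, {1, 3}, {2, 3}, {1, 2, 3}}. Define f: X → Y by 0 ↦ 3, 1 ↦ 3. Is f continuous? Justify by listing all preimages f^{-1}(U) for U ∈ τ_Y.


f IS continuous.

Compute f^{-1}(U) for each U ∈ τ_Y:
  U = ∅: f^{-1}(U) = ∅ ∈ τ_X ✓.
  U = {2}: f^{-1}(U) = ∅ ∈ τ_X ✓.
  U = {3}: f^{-1}(U) = {0, 1} ∈ τ_X ✓.
  U = {1, 3}: f^{-1}(U) = {0, 1} ∈ τ_X ✓.
  U = {2, 3}: f^{-1}(U) = {0, 1} ∈ τ_X ✓.
  U = {1, 2, 3}: f^{-1}(U) = {0, 1} ∈ τ_X ✓.
Every preimage lies in τ_X, so f IS continuous.


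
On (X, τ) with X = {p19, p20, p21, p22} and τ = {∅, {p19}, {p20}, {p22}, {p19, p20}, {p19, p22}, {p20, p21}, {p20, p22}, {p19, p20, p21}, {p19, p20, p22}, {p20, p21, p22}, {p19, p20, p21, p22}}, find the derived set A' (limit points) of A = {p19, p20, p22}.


A' = {p21}

For each x ∈ X, list the open sets U ∈ τ with x ∈ U, then check whether U ∩ (A ∖ {x}) ≠ ∅ for every such U.
  x = p19: open {p19} ∋ x has {p19} ∩ (A ∖ {p19}) = ∅, so x is NOT a limit point.
  x = p20: open {p20} ∋ x has {p20} ∩ (A ∖ {p20}) = ∅, so x is NOT a limit point.
  x = p21: opens ∋ x are {p20, p21}, {p19, p20, p21}, {p20, p21, p22}, {p19, p20, p21, p22}; each meets A ∖ {p21}, so x IS a limit point.
  x = p22: open {p22} ∋ x has {p22} ∩ (A ∖ {p22}) = ∅, so x is NOT a limit point.
Collecting: A' = {p21}.


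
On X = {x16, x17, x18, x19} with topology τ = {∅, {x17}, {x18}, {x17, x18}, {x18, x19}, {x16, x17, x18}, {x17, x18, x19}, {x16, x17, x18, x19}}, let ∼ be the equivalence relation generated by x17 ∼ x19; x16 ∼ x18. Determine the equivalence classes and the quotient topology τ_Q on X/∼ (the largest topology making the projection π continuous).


X/∼ = {[x16=x18], [x17=x19]}; |τ_Q| = 2.

Equivalence classes: [x16=x18], [x17=x19].
Quotient map π: X → X/∼ sends x16 ↦ [x16=x18], x17 ↦ [x17=x19], x18 ↦ [x16=x18], x19 ↦ [x17=x19].
For each subset V ⊆ X/∼, compute π^{-1}(V) ⊆ X and check whether π^{-1}(V) ∈ τ. V is open in τ_Q iff π^{-1}(V) ∈ τ.
  V = {}: π^{-1}(V) = ∅ ∈ τ ✓.
  V = {[x16=x18]}: π^{-1}(V) = {x16, x18} ∉ τ ✗.
  V = {[x17=x19]}: π^{-1}(V) = {x17, x19} ∉ τ ✗.
  V = {[x16=x18], [x17=x19]}: π^{-1}(V) = {x16, x17, x18, x19} ∈ τ ✓.
Open sets in the quotient: τ_Q = {{}, {[x16=x18], [x17=x19]}} (2 elements).


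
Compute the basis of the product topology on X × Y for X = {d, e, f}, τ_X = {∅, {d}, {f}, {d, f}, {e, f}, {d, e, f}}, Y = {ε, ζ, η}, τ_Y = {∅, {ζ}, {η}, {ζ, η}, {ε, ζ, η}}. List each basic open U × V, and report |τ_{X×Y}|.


Basis B = {∅ × ∅, {d} × {ζ}, {d} × {η}, {f} × {ζ}, {f} × {η}, {d} × {ζ, η}, {d, f} × {ζ}, {d, f} × {η}, {e, f} × {ζ}, {e, f} × {η}, {f} × {ζ, η}, {d} × {ε, ζ, η}, {d, e, f} × {ζ}, {d, e, f} × {η}, {f} × {ε, ζ, η}, {d, f} × {ζ, η}, {e, f} × {ζ, η}, {d, f} × {ε, ζ, η}, {d, e, f} × {ζ, η}, {e, f} × {ε, ζ, η}, {d, e, f} × {ε, ζ, η}}; |τ_{X×Y}| = 70.

Enumerate products U × V with U ∈ τ_X, V ∈ τ_Y (deduplicated):
  ∅ × ∅ = {} (∅)
  {d} × {ζ} = {(d,ζ)}
  {d} × {η} = {(d,η)}
  {f} × {ζ} = {(f,ζ)}
  {f} × {η} = {(f,η)}
  {d} × {ζ, η} = {(d,ζ), (d,η)}
  {d, f} × {ζ} = {(d,ζ), (f,ζ)}
  {d, f} × {η} = {(d,η), (f,η)}
  {e, f} × {ζ} = {(e,ζ), (f,ζ)}
  {e, f} × {η} = {(e,η), (f,η)}
  {f} × {ζ, η} = {(f,ζ), (f,η)}
  {d} × {ε, ζ, η} = {(d,ε), (d,ζ), (d,η)}
  {d, e, f} × {ζ} = {(d,ζ), (e,ζ), (f,ζ)}
  {d, e, f} × {η} = {(d,η), (e,η), (f,η)}
  {f} × {ε, ζ, η} = {(f,ε), (f,ζ), (f,η)}
  {d, f} × {ζ, η} = {(d,ζ), (d,η), (f,ζ), (f,η)}
  {e, f} × {ζ, η} = {(e,ζ), (e,η), (f,ζ), (f,η)}
  {d, f} × {ε, ζ, η} = {(d,ε), (d,ζ), (d,η), (f,ε), (f,ζ), (f,η)}
  {d, e, f} × {ζ, η} = {(d,ζ), (d,η), (e,ζ), (e,η), (f,ζ), (f,η)}
  {e, f} × {ε, ζ, η} = {(e,ε), (e,ζ), (e,η), (f,ε), (f,ζ), (f,η)}
  {d, e, f} × {ε, ζ, η} = {(d,ε), (d,ζ), (d,η), (e,ε), (e,ζ), (e,η), (f,ε), (f,ζ), (f,η)}
These 21 distinct sets form the basis B.
Close under arbitrary unions to get τ_{X×Y}; counting gives |τ_{X×Y}| = 70.
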